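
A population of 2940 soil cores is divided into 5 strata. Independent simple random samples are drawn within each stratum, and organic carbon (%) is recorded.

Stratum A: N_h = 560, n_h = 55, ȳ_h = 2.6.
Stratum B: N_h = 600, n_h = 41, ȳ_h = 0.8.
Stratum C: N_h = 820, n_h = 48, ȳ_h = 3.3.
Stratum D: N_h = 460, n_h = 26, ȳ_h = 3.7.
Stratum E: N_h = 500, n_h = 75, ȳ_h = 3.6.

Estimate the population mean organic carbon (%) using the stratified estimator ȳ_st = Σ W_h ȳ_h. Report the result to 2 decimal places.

ȳ_st ≈ 2.77

N = Σ N_h = 2940. Stratum weights W_h = N_h/N.
ȳ_st = (560·2.6 + 600·0.8 + 820·3.3 + 460·3.7 + 500·3.6) / 2940 = 2.7701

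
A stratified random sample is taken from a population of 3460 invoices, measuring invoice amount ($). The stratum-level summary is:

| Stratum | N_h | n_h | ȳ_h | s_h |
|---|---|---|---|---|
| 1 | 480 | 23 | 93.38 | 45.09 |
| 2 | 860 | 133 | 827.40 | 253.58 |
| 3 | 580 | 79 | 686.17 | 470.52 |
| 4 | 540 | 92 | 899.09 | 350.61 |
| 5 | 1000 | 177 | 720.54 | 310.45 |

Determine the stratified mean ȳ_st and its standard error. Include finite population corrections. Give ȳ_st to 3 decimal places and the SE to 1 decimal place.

ȳ_st = Σ W_h ȳ_h = (480·93.38 + 860·827.40 + 580·686.17 + 540·899.09 + 1000·720.54)/3460 = 682.20046
V̂(ȳ_st) = Σ W_h² (1 − n_h/N_h) s_h²/n_h, with W_h = N_h/N and N = 3460:
  stratum 1: (480/3460)²·(1 − 23/480)·45.09²/23 = 1.61971
  stratum 2: (860/3460)²·(1 − 133/860)·253.58²/133 = 25.2499
  stratum 3: (580/3460)²·(1 − 79/580)·470.52²/79 = 68.0209
  stratum 4: (540/3460)²·(1 − 92/540)·350.61²/92 = 27.001
  stratum 5: (1000/3460)²·(1 − 177/1000)·310.45²/177 = 37.4333
V̂(ȳ_st) = 159.325
SE(ȳ_st) = √159.325 = 12.6224

ȳ_st ≈ 682.200, SE ≈ 12.6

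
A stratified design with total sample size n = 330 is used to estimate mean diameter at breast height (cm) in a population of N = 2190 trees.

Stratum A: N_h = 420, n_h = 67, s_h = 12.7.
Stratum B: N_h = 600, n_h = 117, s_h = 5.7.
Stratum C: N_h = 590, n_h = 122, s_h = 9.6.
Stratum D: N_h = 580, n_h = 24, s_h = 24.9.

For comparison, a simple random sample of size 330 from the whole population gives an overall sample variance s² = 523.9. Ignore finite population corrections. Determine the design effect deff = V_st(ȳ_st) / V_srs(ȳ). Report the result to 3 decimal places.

deff ≈ 1.245

V̂(ȳ_st) = Σ W_h² s_h²/n_h, with W_h = N_h/N and N = 2190:
  stratum A: (420/2190)²·12.7²/67 = 0.0885407
  stratum B: (600/2190)²·5.7²/117 = 0.0208439
  stratum C: (590/2190)²·9.6²/122 = 0.0548275
  stratum D: (580/2190)²·24.9²/24 = 1.81199
V_st = 1.9762
V_srs = s²/n = 523.9/330 = 1.58758
deff = V_st / V_srs = 1.9762/1.58758 = 1.2448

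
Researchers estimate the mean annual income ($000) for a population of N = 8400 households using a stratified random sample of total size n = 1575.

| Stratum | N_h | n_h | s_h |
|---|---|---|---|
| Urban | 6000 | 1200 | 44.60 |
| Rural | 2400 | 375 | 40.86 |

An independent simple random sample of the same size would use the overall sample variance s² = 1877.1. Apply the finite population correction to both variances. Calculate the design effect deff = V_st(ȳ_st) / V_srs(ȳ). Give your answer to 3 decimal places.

V̂(ȳ_st) = Σ W_h² (1 − n_h/N_h) s_h²/n_h, with W_h = N_h/N and N = 8400:
  stratum Urban: (6000/8400)²·(1 − 1200/6000)·44.60²/1200 = 0.676585
  stratum Rural: (2400/8400)²·(1 − 375/2400)·40.86²/375 = 0.30665
V_st = 0.983235
V_srs = (1 − 1575/8400)·1877.1/1575 = 0.968345
deff = V_st / V_srs = 0.983235/0.968345 = 1.0154

deff ≈ 1.015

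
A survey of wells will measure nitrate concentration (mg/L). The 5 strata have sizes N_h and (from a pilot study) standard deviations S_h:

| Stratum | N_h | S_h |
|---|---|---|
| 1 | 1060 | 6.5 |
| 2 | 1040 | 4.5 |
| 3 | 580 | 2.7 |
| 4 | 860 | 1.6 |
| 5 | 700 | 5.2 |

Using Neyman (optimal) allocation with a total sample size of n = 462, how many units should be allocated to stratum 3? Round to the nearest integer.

Neyman allocation: n_h = n · N_h S_h / Σ N_i S_i, with n = 462.
  stratum 1: N_h·S_h = 1060·6.5 = 6890.00
  stratum 2: N_h·S_h = 1040·4.5 = 4680.00
  stratum 3: N_h·S_h = 580·2.7 = 1566.00
  stratum 4: N_h·S_h = 860·1.6 = 1376.00
  stratum 5: N_h·S_h = 700·5.2 = 3640.00
Σ N_h S_h = 18152.00
n for stratum 3 = 462·1566.00/18152.00 = 39.857 → 40

40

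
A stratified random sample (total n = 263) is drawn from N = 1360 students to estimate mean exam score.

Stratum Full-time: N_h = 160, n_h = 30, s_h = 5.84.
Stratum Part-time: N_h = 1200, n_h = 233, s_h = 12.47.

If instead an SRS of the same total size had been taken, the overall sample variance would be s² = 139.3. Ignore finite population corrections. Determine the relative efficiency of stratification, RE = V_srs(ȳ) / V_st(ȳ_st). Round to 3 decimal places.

V̂(ȳ_st) = Σ W_h² s_h²/n_h, with W_h = N_h/N and N = 1360:
  stratum Full-time: (160/1360)²·5.84²/30 = 0.015735
  stratum Part-time: (1200/1360)²·12.47²/233 = 0.519591
V_st = 0.535326
V_srs = s²/n = 139.3/263 = 0.529658
Relative efficiency = V_srs / V_st = 0.529658/0.535326 = 0.9894

RE ≈ 0.989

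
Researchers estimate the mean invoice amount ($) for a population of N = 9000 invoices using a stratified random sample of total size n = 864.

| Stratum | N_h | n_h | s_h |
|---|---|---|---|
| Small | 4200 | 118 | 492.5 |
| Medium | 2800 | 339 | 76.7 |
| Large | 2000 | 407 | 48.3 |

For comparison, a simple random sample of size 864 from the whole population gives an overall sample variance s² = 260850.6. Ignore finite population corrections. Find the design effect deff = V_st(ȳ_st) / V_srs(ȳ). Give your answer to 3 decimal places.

V̂(ȳ_st) = Σ W_h² s_h²/n_h, with W_h = N_h/N and N = 9000:
  stratum Small: (4200/9000)²·492.5²/118 = 447.656
  stratum Medium: (2800/9000)²·76.7²/339 = 1.67966
  stratum Large: (2000/9000)²·48.3²/407 = 0.283058
V_st = 449.618
V_srs = s²/n = 260850.6/864 = 301.91
deff = V_st / V_srs = 449.618/301.91 = 1.4892

deff ≈ 1.489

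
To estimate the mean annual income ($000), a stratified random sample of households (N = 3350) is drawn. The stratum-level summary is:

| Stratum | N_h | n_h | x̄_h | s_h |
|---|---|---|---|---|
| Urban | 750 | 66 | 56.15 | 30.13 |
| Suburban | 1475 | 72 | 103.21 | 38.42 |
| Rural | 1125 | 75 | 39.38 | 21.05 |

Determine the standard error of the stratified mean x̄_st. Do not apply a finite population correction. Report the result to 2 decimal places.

SE(x̄_st) ≈ 2.31

V̂(x̄_st) = Σ W_h² s_h²/n_h, with W_h = N_h/N and N = 3350:
  stratum Urban: (750/3350)²·30.13²/66 = 0.689425
  stratum Suburban: (1475/3350)²·38.42²/72 = 3.97445
  stratum Rural: (1125/3350)²·21.05²/75 = 0.666282
V̂(x̄_st) = 5.33015
SE(x̄_st) = √5.33015 = 2.30871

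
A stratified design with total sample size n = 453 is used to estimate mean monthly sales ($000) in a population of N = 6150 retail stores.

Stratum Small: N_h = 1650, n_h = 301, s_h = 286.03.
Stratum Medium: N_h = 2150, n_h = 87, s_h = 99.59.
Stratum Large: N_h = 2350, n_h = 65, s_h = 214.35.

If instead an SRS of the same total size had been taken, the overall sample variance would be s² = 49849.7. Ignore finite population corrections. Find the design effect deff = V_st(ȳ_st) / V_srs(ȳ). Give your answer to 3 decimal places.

V̂(ȳ_st) = Σ W_h² s_h²/n_h, with W_h = N_h/N and N = 6150:
  stratum Small: (1650/6150)²·286.03²/301 = 19.5648
  stratum Medium: (2150/6150)²·99.59²/87 = 13.9328
  stratum Large: (2350/6150)²·214.35²/65 = 103.209
V_st = 136.707
V_srs = s²/n = 49849.7/453 = 110.043
deff = V_st / V_srs = 136.707/110.043 = 1.2423

deff ≈ 1.242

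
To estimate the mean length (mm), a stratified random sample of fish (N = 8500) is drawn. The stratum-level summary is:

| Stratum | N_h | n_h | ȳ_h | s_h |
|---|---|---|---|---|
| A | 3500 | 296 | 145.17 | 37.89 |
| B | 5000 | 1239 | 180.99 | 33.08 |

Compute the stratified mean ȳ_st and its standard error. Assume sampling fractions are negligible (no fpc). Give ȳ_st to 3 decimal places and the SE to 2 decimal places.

ȳ_st = Σ W_h ȳ_h = (3500·145.17 + 5000·180.99)/8500 = 166.24059
V̂(ȳ_st) = Σ W_h² s_h²/n_h, with W_h = N_h/N and N = 8500:
  stratum A: (3500/8500)²·37.89²/296 = 0.822348
  stratum B: (5000/8500)²·33.08²/1239 = 0.305606
V̂(ȳ_st) = 1.12795
SE(ȳ_st) = √1.12795 = 1.06205

ȳ_st ≈ 166.241, SE ≈ 1.06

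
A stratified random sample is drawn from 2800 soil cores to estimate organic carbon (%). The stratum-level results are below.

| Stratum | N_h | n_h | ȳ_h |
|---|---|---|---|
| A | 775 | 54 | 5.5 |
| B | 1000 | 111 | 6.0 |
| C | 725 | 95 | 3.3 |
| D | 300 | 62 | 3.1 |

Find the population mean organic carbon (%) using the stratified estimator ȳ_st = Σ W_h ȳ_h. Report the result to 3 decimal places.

N = Σ N_h = 2800. Stratum weights W_h = N_h/N.
ȳ_st = (775·5.5 + 1000·6.0 + 725·3.3 + 300·3.1) / 2800 = 4.85179

ȳ_st ≈ 4.852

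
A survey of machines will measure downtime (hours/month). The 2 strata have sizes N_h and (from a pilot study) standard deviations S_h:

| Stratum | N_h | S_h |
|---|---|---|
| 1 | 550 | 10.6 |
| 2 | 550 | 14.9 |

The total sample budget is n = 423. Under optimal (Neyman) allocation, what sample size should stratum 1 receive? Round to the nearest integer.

Neyman allocation: n_h = n · N_h S_h / Σ N_i S_i, with n = 423.
  stratum 1: N_h·S_h = 550·10.6 = 5830.00
  stratum 2: N_h·S_h = 550·14.9 = 8195.00
Σ N_h S_h = 14025.00
n for stratum 1 = 423·5830.00/14025.00 = 175.835 → 176

176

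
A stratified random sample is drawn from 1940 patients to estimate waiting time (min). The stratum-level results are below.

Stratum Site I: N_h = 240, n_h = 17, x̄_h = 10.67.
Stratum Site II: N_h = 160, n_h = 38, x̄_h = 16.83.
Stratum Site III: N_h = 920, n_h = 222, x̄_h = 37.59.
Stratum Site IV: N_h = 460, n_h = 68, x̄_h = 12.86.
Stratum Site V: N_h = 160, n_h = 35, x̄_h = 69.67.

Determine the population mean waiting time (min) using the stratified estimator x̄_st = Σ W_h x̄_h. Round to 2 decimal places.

N = Σ N_h = 1940. Stratum weights W_h = N_h/N.
x̄_st = (240·10.67 + 160·16.83 + 920·37.59 + 460·12.86 + 160·69.67) / 1940 = 29.3295

x̄_st ≈ 29.33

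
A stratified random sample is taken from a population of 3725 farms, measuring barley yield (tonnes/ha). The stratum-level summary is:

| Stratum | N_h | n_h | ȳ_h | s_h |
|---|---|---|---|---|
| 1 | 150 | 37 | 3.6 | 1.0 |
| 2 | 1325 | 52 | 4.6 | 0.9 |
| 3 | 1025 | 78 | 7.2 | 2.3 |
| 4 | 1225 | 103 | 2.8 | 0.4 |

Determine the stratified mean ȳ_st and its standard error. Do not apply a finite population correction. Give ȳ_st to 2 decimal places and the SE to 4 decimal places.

ȳ_st = Σ W_h ȳ_h = (150·3.6 + 1325·4.6 + 1025·7.2 + 1225·2.8)/3725 = 4.68322
V̂(ȳ_st) = Σ W_h² s_h²/n_h, with W_h = N_h/N and N = 3725:
  stratum 1: (150/3725)²·1.0²/37 = 4.38256e-05
  stratum 2: (1325/3725)²·0.9²/52 = 0.00197088
  stratum 3: (1025/3725)²·2.3²/78 = 0.00513519
  stratum 4: (1225/3725)²·0.4²/103 = 0.000167997
V̂(ȳ_st) = 0.00731789
SE(ȳ_st) = √0.00731789 = 0.0855447

ȳ_st ≈ 4.68, SE ≈ 0.0855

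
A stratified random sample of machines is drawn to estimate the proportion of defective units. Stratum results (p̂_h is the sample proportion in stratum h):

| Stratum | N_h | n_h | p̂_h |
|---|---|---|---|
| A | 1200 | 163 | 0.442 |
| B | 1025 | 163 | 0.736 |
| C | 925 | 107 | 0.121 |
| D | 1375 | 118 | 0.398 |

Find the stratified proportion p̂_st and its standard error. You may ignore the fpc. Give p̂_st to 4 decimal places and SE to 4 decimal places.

p̂_st ≈ 0.4296, SE ≈ 0.0200

N = 4525; stratum weights W_h = N_h/N.
p̂_st = Σ W_h p̂_h = (1200·0.442 + 1025·0.736 + 925·0.121 + 1375·0.398)/4525 = 0.42961
V̂(p̂_st) = Σ W_h² p̂_h(1−p̂_h)/(n_h−1):
  stratum A: (1200/4525)²·0.442·0.558/162 = 0.00010707
  stratum B: (1025/4525)²·0.736·0.264/162 = 6.15428e-05
  stratum C: (925/4525)²·0.121·0.879/106 = 4.1929e-05
  stratum D: (1375/4525)²·0.398·0.602/117 = 0.000189087
V̂(p̂_st) = 0.000399629; SE = √V̂ = 0.0199907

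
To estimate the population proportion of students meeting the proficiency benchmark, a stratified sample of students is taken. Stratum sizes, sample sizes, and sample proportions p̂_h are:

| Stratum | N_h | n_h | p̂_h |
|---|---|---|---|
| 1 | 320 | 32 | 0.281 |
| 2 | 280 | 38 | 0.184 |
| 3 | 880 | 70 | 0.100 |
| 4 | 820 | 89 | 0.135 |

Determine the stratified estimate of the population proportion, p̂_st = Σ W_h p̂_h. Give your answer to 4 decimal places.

p̂_st ≈ 0.1479

N = 2300; stratum weights W_h = N_h/N.
p̂_st = Σ W_h p̂_h = (320·0.281 + 280·0.184 + 880·0.100 + 820·0.135)/2300 = 0.14789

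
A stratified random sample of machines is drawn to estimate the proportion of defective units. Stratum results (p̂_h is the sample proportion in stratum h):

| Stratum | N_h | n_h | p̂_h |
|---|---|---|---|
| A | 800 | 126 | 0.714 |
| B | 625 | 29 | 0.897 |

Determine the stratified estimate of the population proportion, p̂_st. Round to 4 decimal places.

p̂_st ≈ 0.7943

N = 1425; stratum weights W_h = N_h/N.
p̂_st = Σ W_h p̂_h = (800·0.714 + 625·0.897)/1425 = 0.79426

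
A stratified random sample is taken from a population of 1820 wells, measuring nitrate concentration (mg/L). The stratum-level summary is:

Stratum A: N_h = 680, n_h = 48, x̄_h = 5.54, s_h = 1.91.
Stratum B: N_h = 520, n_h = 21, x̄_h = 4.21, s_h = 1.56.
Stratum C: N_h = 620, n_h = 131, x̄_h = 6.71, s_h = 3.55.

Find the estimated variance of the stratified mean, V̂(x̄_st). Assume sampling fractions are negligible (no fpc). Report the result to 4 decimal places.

V̂(x̄_st) ≈ 0.0312

V̂(x̄_st) = Σ W_h² s_h²/n_h, with W_h = N_h/N and N = 1820:
  stratum A: (680/1820)²·1.91²/48 = 0.0106096
  stratum B: (520/1820)²·1.56²/21 = 0.00946006
  stratum C: (620/1820)²·3.55²/131 = 0.0111642
V̂(x̄_st) = 0.0312339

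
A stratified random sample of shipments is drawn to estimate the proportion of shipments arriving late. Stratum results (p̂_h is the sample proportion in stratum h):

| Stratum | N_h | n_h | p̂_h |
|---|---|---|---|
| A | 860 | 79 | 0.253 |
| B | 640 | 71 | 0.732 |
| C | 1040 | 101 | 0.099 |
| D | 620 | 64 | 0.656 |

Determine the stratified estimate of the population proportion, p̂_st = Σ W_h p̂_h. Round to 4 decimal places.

N = 3160; stratum weights W_h = N_h/N.
p̂_st = Σ W_h p̂_h = (860·0.253 + 640·0.732 + 1040·0.099 + 620·0.656)/3160 = 0.37840

p̂_st ≈ 0.3784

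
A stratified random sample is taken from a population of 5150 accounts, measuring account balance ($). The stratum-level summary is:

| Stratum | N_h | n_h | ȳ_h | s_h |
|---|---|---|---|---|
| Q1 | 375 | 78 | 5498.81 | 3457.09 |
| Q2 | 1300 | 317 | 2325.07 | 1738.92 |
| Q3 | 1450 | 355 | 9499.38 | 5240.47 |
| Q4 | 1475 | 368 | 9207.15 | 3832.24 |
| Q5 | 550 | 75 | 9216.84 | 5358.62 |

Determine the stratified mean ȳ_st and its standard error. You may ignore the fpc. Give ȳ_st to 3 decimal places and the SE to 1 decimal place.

ȳ_st = Σ W_h ȳ_h = (375·5498.81 + 1300·2325.07 + 1450·9499.38 + 1475·9207.15 + 550·9216.84)/5150 = 7283.21437
V̂(ȳ_st) = Σ W_h² s_h²/n_h, with W_h = N_h/N and N = 5150:
  stratum Q1: (375/5150)²·3457.09²/78 = 812.409
  stratum Q2: (1300/5150)²·1738.92²/317 = 607.816
  stratum Q3: (1450/5150)²·5240.47²/355 = 6132.45
  stratum Q4: (1475/5150)²·3832.24²/368 = 3273.61
  stratum Q5: (550/5150)²·5358.62²/75 = 4366.72
V̂(ȳ_st) = 15193
SE(ȳ_st) = √15193 = 123.26

ȳ_st ≈ 7283.214, SE ≈ 123.3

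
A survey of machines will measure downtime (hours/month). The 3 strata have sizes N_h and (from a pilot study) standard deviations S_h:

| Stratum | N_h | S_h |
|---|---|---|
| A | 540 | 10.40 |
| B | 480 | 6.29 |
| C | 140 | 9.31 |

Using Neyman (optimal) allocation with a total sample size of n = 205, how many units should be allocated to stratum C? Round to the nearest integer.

Neyman allocation: n_h = n · N_h S_h / Σ N_i S_i, with n = 205.
  stratum A: N_h·S_h = 540·10.40 = 5616.00
  stratum B: N_h·S_h = 480·6.29 = 3019.20
  stratum C: N_h·S_h = 140·9.31 = 1303.40
Σ N_h S_h = 9938.60
n for stratum C = 205·1303.40/9938.60 = 26.885 → 27

27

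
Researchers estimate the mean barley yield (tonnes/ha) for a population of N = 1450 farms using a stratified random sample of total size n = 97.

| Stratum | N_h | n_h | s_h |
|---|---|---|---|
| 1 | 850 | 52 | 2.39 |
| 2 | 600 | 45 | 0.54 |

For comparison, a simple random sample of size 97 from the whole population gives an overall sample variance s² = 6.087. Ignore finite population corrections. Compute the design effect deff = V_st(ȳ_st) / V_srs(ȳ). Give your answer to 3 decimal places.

V̂(ȳ_st) = Σ W_h² s_h²/n_h, with W_h = N_h/N and N = 1450:
  stratum 1: (850/1450)²·2.39²/52 = 0.037748
  stratum 2: (600/1450)²·0.54²/45 = 0.00110954
V_st = 0.0388576
V_srs = s²/n = 6.087/97 = 0.0627526
deff = V_st / V_srs = 0.0388576/0.0627526 = 0.6192

deff ≈ 0.619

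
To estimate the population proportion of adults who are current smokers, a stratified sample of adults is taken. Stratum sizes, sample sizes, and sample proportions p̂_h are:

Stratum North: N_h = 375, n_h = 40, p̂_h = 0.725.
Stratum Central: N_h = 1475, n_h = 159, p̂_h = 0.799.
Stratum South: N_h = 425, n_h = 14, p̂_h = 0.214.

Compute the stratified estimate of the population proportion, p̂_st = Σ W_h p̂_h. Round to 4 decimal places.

p̂_st ≈ 0.6775

N = 2275; stratum weights W_h = N_h/N.
p̂_st = Σ W_h p̂_h = (375·0.725 + 1475·0.799 + 425·0.214)/2275 = 0.67752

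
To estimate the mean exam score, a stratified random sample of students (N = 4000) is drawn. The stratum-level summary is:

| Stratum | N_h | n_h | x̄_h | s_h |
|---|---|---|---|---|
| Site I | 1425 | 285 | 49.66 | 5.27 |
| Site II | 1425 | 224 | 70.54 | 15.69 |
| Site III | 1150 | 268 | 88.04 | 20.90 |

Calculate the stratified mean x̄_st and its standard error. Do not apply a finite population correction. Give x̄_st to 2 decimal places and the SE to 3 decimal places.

x̄_st ≈ 68.13, SE ≈ 0.535

x̄_st = Σ W_h x̄_h = (1425·49.66 + 1425·70.54 + 1150·88.04)/4000 = 68.13275
V̂(x̄_st) = Σ W_h² s_h²/n_h, with W_h = N_h/N and N = 4000:
  stratum Site I: (1425/4000)²·5.27²/285 = 0.0123676
  stratum Site II: (1425/4000)²·15.69²/224 = 0.139479
  stratum Site III: (1150/4000)²·20.90²/268 = 0.13472
V̂(x̄_st) = 0.286567
SE(x̄_st) = √0.286567 = 0.535319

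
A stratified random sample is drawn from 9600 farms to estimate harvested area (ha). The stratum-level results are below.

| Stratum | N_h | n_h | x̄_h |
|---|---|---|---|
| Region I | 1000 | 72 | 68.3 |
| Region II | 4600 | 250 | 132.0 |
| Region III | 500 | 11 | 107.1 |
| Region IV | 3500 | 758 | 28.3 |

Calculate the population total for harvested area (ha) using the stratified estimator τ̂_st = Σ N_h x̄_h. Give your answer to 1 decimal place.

τ̂_st = Σ N_h x̄_h = 1000·68.3 + 4600·132.0 + 500·107.1 + 3500·28.3 = 828100.0

τ̂_st ≈ 828100.0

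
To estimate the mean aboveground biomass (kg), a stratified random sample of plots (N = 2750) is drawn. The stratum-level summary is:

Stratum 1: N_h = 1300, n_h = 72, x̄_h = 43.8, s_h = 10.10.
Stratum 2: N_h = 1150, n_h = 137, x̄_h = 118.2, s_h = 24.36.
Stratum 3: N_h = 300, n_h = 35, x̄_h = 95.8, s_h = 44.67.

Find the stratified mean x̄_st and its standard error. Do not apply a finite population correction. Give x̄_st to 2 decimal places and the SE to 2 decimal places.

x̄_st = Σ W_h x̄_h = (1300·43.8 + 1150·118.2 + 300·95.8)/2750 = 80.58545
V̂(x̄_st) = Σ W_h² s_h²/n_h, with W_h = N_h/N and N = 2750:
  stratum 1: (1300/2750)²·10.10²/72 = 0.316615
  stratum 2: (1150/2750)²·24.36²/137 = 0.757468
  stratum 3: (300/2750)²·44.67²/35 = 0.678486
V̂(x̄_st) = 1.75257
SE(x̄_st) = √1.75257 = 1.32385

x̄_st ≈ 80.59, SE ≈ 1.32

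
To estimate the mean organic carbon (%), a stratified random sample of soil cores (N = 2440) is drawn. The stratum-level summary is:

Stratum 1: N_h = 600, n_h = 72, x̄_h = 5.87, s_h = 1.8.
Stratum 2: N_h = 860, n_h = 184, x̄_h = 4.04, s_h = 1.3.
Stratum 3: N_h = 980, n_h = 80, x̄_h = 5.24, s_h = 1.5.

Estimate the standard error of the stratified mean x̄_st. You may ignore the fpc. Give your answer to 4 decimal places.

SE(x̄_st) ≈ 0.0916

V̂(x̄_st) = Σ W_h² s_h²/n_h, with W_h = N_h/N and N = 2440:
  stratum 1: (600/2440)²·1.8²/72 = 0.00272104
  stratum 2: (860/2440)²·1.3²/184 = 0.001141
  stratum 3: (980/2440)²·1.5²/80 = 0.00453696
V̂(x̄_st) = 0.008399
SE(x̄_st) = √0.008399 = 0.0916461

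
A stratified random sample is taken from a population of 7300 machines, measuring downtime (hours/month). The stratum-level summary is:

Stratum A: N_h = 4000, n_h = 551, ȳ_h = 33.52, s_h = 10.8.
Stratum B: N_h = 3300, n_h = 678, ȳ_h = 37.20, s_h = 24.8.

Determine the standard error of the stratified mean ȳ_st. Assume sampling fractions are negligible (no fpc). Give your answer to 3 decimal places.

SE(ȳ_st) ≈ 0.499

V̂(ȳ_st) = Σ W_h² s_h²/n_h, with W_h = N_h/N and N = 7300:
  stratum A: (4000/7300)²·10.8²/551 = 0.063558
  stratum B: (3300/7300)²·24.8²/678 = 0.185377
V̂(ȳ_st) = 0.248935
SE(ȳ_st) = √0.248935 = 0.498934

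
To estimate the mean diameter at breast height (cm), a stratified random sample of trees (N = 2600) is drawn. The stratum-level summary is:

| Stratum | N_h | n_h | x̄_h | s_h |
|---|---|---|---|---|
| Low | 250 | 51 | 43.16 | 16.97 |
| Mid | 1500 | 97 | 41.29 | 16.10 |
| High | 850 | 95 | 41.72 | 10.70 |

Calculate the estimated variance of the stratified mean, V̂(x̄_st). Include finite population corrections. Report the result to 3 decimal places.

V̂(x̄_st) ≈ 0.988

V̂(x̄_st) = Σ W_h² (1 − n_h/N_h) s_h²/n_h, with W_h = N_h/N and N = 2600:
  stratum Low: (250/2600)²·(1 − 51/250)·16.97²/51 = 0.0415566
  stratum Mid: (1500/2600)²·(1 − 97/1500)·16.10²/97 = 0.831921
  stratum High: (850/2600)²·(1 − 95/850)·10.70²/95 = 0.11441
V̂(x̄_st) = 0.987888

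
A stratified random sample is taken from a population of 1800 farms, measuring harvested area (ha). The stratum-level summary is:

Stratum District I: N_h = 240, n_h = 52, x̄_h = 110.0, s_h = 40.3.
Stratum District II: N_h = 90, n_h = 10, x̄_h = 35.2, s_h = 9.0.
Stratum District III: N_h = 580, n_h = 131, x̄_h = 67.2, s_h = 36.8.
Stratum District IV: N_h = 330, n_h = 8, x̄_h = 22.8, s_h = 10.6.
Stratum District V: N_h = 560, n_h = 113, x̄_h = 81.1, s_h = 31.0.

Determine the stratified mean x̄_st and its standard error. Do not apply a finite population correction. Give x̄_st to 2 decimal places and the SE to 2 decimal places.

x̄_st = Σ W_h x̄_h = (240·110.0 + 90·35.2 + 580·67.2 + 330·22.8 + 560·81.1)/1800 = 67.49111
V̂(x̄_st) = Σ W_h² s_h²/n_h, with W_h = N_h/N and N = 1800:
  stratum District I: (240/1800)²·40.3²/52 = 0.555244
  stratum District II: (90/1800)²·9.0²/10 = 0.02025
  stratum District III: (580/1800)²·36.8²/131 = 1.07334
  stratum District IV: (330/1800)²·10.6²/8 = 0.472068
  stratum District V: (560/1800)²·31.0²/113 = 0.823144
V̂(x̄_st) = 2.94404
SE(x̄_st) = √2.94404 = 1.71582

x̄_st ≈ 67.49, SE ≈ 1.72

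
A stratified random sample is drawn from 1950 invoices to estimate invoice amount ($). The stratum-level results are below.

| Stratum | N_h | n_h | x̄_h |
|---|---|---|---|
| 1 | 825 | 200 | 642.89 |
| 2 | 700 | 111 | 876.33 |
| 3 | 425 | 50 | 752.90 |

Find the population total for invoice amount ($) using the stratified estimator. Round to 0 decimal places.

τ̂_st ≈ 1463798

τ̂_st = Σ N_h x̄_h = 825·642.89 + 700·876.33 + 425·752.90 = 1463798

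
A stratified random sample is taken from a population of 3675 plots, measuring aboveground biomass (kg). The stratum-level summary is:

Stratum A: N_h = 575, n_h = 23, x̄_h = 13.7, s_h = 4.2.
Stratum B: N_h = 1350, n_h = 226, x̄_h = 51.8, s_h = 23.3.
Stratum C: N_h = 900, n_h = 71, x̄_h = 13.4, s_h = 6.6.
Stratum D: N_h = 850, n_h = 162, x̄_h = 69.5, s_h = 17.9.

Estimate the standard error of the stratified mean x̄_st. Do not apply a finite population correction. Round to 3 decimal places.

SE(x̄_st) ≈ 0.697

V̂(x̄_st) = Σ W_h² s_h²/n_h, with W_h = N_h/N and N = 3675:
  stratum A: (575/3675)²·4.2²/23 = 0.0187755
  stratum B: (1350/3675)²·23.3²/226 = 0.324158
  stratum C: (900/3675)²·6.6²/71 = 0.0367959
  stratum D: (850/3675)²·17.9²/162 = 0.105807
V̂(x̄_st) = 0.485536
SE(x̄_st) = √0.485536 = 0.696804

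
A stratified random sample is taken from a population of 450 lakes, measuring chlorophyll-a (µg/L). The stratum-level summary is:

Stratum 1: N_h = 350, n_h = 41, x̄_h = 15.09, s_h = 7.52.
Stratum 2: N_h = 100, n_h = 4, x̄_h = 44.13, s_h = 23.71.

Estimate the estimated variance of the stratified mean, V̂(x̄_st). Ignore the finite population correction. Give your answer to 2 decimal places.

V̂(x̄_st) ≈ 7.77

V̂(x̄_st) = Σ W_h² s_h²/n_h, with W_h = N_h/N and N = 450:
  stratum 1: (350/450)²·7.52²/41 = 0.834378
  stratum 2: (100/450)²·23.71²/4 = 6.9403
V̂(x̄_st) = 7.77468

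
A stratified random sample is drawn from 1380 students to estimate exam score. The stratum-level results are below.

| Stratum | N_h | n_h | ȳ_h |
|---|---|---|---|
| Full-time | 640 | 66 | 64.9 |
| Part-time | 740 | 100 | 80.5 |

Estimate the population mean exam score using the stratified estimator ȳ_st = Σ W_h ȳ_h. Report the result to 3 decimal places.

ȳ_st ≈ 73.265

N = Σ N_h = 1380. Stratum weights W_h = N_h/N.
ȳ_st = (640·64.9 + 740·80.5) / 1380 = 73.26522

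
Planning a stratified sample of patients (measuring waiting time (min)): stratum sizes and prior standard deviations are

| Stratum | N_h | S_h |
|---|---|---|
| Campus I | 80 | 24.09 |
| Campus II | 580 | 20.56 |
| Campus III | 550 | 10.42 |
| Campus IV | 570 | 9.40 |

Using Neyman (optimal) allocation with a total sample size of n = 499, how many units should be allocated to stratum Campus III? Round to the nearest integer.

Neyman allocation: n_h = n · N_h S_h / Σ N_i S_i, with n = 499.
  stratum Campus I: N_h·S_h = 80·24.09 = 1927.20
  stratum Campus II: N_h·S_h = 580·20.56 = 11924.80
  stratum Campus III: N_h·S_h = 550·10.42 = 5731.00
  stratum Campus IV: N_h·S_h = 570·9.40 = 5358.00
Σ N_h S_h = 24941.00
n for stratum Campus III = 499·5731.00/24941.00 = 114.661 → 115

115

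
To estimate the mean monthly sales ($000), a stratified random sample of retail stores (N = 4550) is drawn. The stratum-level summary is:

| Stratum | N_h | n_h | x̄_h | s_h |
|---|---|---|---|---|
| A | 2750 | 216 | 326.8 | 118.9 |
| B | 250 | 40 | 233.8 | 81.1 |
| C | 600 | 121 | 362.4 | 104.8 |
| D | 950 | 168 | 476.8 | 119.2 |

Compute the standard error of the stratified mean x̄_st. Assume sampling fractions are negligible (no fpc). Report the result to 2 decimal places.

SE(x̄_st) ≈ 5.45

V̂(x̄_st) = Σ W_h² s_h²/n_h, with W_h = N_h/N and N = 4550:
  stratum A: (2750/4550)²·118.9²/216 = 23.9085
  stratum B: (250/4550)²·81.1²/40 = 0.496408
  stratum C: (600/4550)²·104.8²/121 = 1.5784
  stratum D: (950/4550)²·119.2²/168 = 3.68695
V̂(x̄_st) = 29.6703
SE(x̄_st) = √29.6703 = 5.44704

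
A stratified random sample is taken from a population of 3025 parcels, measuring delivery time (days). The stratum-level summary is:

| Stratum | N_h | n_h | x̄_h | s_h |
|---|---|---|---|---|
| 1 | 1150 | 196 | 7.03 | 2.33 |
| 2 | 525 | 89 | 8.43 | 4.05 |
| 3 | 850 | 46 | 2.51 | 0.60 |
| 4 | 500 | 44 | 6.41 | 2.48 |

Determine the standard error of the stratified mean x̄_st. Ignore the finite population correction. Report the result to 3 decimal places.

SE(x̄_st) ≈ 0.118

V̂(x̄_st) = Σ W_h² s_h²/n_h, with W_h = N_h/N and N = 3025:
  stratum 1: (1150/3025)²·2.33²/196 = 0.00400314
  stratum 2: (525/3025)²·4.05²/89 = 0.00555121
  stratum 3: (850/3025)²·0.60²/46 = 0.000617919
  stratum 4: (500/3025)²·2.48²/44 = 0.00381891
V̂(x̄_st) = 0.0139912
SE(x̄_st) = √0.0139912 = 0.118284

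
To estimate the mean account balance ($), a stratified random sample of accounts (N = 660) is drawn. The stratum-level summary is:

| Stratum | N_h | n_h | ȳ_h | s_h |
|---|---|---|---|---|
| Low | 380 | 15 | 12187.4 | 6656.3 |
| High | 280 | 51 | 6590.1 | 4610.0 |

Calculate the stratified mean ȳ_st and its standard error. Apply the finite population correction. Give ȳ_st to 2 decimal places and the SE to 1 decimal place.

ȳ_st ≈ 9812.79, SE ≈ 1000.9

ȳ_st = Σ W_h ȳ_h = (380·12187.4 + 280·6590.1)/660 = 9812.78788
V̂(ȳ_st) = Σ W_h² (1 − n_h/N_h) s_h²/n_h, with W_h = N_h/N and N = 660:
  stratum Low: (380/660)²·(1 − 15/380)·6656.3²/15 = 940509
  stratum High: (280/660)²·(1 − 51/280)·4610.0²/51 = 61339.1
V̂(ȳ_st) = 1.00185e+06
SE(ȳ_st) = √1.00185e+06 = 1000.92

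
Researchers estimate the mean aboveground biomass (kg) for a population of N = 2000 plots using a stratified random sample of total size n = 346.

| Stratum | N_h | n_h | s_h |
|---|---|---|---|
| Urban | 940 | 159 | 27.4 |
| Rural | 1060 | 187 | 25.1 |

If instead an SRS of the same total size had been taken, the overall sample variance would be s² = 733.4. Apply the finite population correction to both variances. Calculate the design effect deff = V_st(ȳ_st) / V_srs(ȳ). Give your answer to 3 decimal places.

deff ≈ 0.939

V̂(ȳ_st) = Σ W_h² (1 − n_h/N_h) s_h²/n_h, with W_h = N_h/N and N = 2000:
  stratum Urban: (940/2000)²·(1 − 159/940)·27.4²/159 = 0.866608
  stratum Rural: (1060/2000)²·(1 − 187/1060)·25.1²/187 = 0.77941
V_st = 1.64602
V_srs = (1 − 346/2000)·733.4/346 = 1.75295
deff = V_st / V_srs = 1.64602/1.75295 = 0.9390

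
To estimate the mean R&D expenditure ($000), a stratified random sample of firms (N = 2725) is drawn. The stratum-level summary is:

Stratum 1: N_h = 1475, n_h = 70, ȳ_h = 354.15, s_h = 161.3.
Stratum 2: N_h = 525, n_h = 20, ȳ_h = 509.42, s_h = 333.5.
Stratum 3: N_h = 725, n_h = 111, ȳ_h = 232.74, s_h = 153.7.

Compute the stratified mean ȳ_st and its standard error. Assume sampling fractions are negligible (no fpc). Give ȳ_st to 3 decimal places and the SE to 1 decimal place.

ȳ_st ≈ 351.763, SE ≈ 18.2

ȳ_st = Σ W_h ȳ_h = (1475·354.15 + 525·509.42 + 725·232.74)/2725 = 351.76266
V̂(ȳ_st) = Σ W_h² s_h²/n_h, with W_h = N_h/N and N = 2725:
  stratum 1: (1475/2725)²·161.3²/70 = 108.898
  stratum 2: (525/2725)²·333.5²/20 = 206.418
  stratum 3: (725/2725)²·153.7²/111 = 15.065
V̂(ȳ_st) = 330.381
SE(ȳ_st) = √330.381 = 18.1764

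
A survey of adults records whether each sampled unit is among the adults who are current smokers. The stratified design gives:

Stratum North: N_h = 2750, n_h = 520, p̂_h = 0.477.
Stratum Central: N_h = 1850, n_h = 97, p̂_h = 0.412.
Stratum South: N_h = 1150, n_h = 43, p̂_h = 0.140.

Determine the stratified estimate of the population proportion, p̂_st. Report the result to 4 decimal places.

p̂_st ≈ 0.3887

N = 5750; stratum weights W_h = N_h/N.
p̂_st = Σ W_h p̂_h = (2750·0.477 + 1850·0.412 + 1150·0.140)/5750 = 0.38869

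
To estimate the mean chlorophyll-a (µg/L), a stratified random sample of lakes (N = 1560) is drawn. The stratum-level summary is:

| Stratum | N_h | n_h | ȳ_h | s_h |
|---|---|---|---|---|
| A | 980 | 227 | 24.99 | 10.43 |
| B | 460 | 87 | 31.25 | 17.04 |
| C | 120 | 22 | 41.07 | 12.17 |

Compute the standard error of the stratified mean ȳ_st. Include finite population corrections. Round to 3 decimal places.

V̂(ȳ_st) = Σ W_h² (1 − n_h/N_h) s_h²/n_h, with W_h = N_h/N and N = 1560:
  stratum A: (980/1560)²·(1 − 227/980)·10.43²/227 = 0.145316
  stratum B: (460/1560)²·(1 − 87/460)·17.04²/87 = 0.235308
  stratum C: (120/1560)²·(1 − 22/120)·12.17²/22 = 0.0325324
V̂(ȳ_st) = 0.413157
SE(ȳ_st) = √0.413157 = 0.642773

SE(ȳ_st) ≈ 0.643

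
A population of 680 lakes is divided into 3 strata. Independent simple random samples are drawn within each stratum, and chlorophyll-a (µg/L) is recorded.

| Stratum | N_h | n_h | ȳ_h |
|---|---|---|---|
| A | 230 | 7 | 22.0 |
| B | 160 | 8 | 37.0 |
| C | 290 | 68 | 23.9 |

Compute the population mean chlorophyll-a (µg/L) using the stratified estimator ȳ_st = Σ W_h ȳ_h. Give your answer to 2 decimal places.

ȳ_st ≈ 26.34

N = Σ N_h = 680. Stratum weights W_h = N_h/N.
ȳ_st = (230·22.0 + 160·37.0 + 290·23.9) / 680 = 26.3397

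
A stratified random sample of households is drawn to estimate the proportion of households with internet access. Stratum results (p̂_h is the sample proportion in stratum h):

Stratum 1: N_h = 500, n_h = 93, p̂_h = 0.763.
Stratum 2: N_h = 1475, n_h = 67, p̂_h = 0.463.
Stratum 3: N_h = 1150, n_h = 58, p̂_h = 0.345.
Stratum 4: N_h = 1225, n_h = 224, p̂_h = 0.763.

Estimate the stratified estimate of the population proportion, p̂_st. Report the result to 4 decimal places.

N = 4350; stratum weights W_h = N_h/N.
p̂_st = Σ W_h p̂_h = (500·0.763 + 1475·0.463 + 1150·0.345 + 1225·0.763)/4350 = 0.55077

p̂_st ≈ 0.5508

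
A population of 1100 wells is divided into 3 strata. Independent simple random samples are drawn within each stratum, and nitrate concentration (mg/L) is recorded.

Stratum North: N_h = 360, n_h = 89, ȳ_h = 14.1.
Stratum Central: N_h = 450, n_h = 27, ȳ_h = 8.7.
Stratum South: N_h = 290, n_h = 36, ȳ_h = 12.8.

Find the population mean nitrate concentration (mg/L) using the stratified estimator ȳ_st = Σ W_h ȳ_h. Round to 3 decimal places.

N = Σ N_h = 1100. Stratum weights W_h = N_h/N.
ȳ_st = (360·14.1 + 450·8.7 + 290·12.8) / 1100 = 11.54818

ȳ_st ≈ 11.548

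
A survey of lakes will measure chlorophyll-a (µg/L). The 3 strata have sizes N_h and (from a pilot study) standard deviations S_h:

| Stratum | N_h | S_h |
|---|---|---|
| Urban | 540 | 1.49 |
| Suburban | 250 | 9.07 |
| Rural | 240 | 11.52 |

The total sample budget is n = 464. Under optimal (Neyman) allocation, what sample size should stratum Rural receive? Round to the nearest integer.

Neyman allocation: n_h = n · N_h S_h / Σ N_i S_i, with n = 464.
  stratum Urban: N_h·S_h = 540·1.49 = 804.60
  stratum Suburban: N_h·S_h = 250·9.07 = 2267.50
  stratum Rural: N_h·S_h = 240·11.52 = 2764.80
Σ N_h S_h = 5836.90
n for stratum Rural = 464·2764.80/5836.90 = 219.786 → 220

220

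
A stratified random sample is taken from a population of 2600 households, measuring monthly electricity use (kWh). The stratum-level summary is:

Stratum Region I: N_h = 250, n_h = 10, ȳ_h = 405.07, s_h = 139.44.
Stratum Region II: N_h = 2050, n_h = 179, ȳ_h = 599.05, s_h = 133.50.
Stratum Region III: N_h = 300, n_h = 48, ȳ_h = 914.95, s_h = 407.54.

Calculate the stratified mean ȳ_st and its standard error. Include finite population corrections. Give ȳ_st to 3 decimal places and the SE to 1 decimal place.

ȳ_st = Σ W_h ȳ_h = (250·405.07 + 2050·599.05 + 300·914.95)/2600 = 616.84808
V̂(ȳ_st) = Σ W_h² (1 − n_h/N_h) s_h²/n_h, with W_h = N_h/N and N = 2600:
  stratum Region I: (250/2600)²·(1 − 10/250)·139.44²/10 = 17.2576
  stratum Region II: (2050/2600)²·(1 − 179/2050)·133.50²/179 = 56.4925
  stratum Region III: (300/2600)²·(1 − 48/300)·407.54²/48 = 38.6967
V̂(ȳ_st) = 112.447
SE(ȳ_st) = √112.447 = 10.6041

ȳ_st ≈ 616.848, SE ≈ 10.6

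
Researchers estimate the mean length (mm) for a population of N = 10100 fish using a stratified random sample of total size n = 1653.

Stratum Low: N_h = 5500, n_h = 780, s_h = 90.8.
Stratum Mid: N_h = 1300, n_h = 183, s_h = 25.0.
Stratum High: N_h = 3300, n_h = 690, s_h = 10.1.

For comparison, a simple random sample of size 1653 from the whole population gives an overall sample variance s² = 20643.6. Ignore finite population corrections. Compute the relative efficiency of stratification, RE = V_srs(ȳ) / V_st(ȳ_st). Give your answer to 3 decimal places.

V̂(ȳ_st) = Σ W_h² s_h²/n_h, with W_h = N_h/N and N = 10100:
  stratum Low: (5500/10100)²·90.8²/780 = 3.13444
  stratum Mid: (1300/10100)²·25.0²/183 = 0.0565813
  stratum High: (3300/10100)²·10.1²/690 = 0.0157826
V_st = 3.2068
V_srs = s²/n = 20643.6/1653 = 12.4886
Relative efficiency = V_srs / V_st = 12.4886/3.2068 = 3.8944

RE ≈ 3.894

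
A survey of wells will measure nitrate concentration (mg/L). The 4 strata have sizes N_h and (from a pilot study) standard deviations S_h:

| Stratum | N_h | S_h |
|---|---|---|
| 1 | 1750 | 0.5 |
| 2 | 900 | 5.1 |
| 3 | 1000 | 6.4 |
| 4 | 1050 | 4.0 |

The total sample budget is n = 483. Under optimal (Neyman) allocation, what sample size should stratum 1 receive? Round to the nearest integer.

Neyman allocation: n_h = n · N_h S_h / Σ N_i S_i, with n = 483.
  stratum 1: N_h·S_h = 1750·0.5 = 875.00
  stratum 2: N_h·S_h = 900·5.1 = 4590.00
  stratum 3: N_h·S_h = 1000·6.4 = 6400.00
  stratum 4: N_h·S_h = 1050·4.0 = 4200.00
Σ N_h S_h = 16065.00
n for stratum 1 = 483·875.00/16065.00 = 26.307 → 26

26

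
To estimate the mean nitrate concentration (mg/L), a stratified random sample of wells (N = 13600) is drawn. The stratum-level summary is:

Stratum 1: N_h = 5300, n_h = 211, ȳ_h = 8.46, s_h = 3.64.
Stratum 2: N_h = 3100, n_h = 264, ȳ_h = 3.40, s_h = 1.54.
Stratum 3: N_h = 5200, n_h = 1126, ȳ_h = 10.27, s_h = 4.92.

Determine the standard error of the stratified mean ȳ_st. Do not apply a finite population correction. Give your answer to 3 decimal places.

V̂(ȳ_st) = Σ W_h² s_h²/n_h, with W_h = N_h/N and N = 13600:
  stratum 1: (5300/13600)²·3.64²/211 = 0.00953661
  stratum 2: (3100/13600)²·1.54²/264 = 0.000466749
  stratum 3: (5200/13600)²·4.92²/1126 = 0.00314283
V̂(ȳ_st) = 0.0131462
SE(ȳ_st) = √0.0131462 = 0.114657

SE(ȳ_st) ≈ 0.115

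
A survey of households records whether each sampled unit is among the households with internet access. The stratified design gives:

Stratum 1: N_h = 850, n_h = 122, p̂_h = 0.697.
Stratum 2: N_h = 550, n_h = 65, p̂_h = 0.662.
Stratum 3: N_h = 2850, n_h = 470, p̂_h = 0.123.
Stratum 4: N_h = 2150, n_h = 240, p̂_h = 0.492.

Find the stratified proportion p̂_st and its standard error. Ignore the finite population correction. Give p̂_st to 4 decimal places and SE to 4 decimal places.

p̂_st ≈ 0.3695, SE ≈ 0.0148

N = 6400; stratum weights W_h = N_h/N.
p̂_st = Σ W_h p̂_h = (850·0.697 + 550·0.662 + 2850·0.123 + 2150·0.492)/6400 = 0.36952
V̂(p̂_st) = Σ W_h² p̂_h(1−p̂_h)/(n_h−1):
  stratum 1: (850/6400)²·0.697·0.303/121 = 3.0787e-05
  stratum 2: (550/6400)²·0.662·0.338/64 = 2.58202e-05
  stratum 3: (2850/6400)²·0.123·0.877/469 = 4.56102e-05
  stratum 4: (2150/6400)²·0.492·0.508/239 = 0.000118018
V̂(p̂_st) = 0.000220235; SE = √V̂ = 0.0148403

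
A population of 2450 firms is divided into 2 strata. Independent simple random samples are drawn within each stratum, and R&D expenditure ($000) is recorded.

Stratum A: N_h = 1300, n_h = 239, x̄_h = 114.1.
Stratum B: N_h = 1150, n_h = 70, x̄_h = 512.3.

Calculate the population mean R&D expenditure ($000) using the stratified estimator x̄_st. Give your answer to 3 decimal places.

N = Σ N_h = 2450. Stratum weights W_h = N_h/N.
x̄_st = (1300·114.1 + 1150·512.3) / 2450 = 301.01020

x̄_st ≈ 301.010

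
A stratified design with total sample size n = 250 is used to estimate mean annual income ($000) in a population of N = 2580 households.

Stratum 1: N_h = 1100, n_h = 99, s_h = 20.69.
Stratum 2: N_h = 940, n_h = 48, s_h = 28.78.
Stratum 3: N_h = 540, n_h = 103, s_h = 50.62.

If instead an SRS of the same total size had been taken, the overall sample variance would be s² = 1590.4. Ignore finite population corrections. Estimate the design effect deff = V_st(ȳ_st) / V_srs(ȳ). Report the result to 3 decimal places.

V̂(ȳ_st) = Σ W_h² s_h²/n_h, with W_h = N_h/N and N = 2580:
  stratum 1: (1100/2580)²·20.69²/99 = 0.786017
  stratum 2: (940/2580)²·28.78²/48 = 2.29064
  stratum 3: (540/2580)²·50.62²/103 = 1.08982
V_st = 4.16648
V_srs = s²/n = 1590.4/250 = 6.3616
deff = V_st / V_srs = 4.16648/6.3616 = 0.6549

deff ≈ 0.655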